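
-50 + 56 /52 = -636 /13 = -48.92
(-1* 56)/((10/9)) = -252/5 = -50.40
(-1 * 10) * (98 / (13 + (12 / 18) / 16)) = -23520 / 313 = -75.14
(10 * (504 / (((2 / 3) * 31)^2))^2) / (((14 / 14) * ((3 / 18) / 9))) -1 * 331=420.92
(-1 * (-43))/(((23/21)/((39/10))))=35217/230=153.12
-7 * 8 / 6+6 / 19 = -514 / 57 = -9.02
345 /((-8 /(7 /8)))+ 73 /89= -210263 /5696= -36.91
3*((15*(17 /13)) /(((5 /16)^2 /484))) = 291650.95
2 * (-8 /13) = -16 /13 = -1.23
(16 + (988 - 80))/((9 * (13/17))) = 5236/39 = 134.26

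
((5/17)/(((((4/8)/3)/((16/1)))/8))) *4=15360/17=903.53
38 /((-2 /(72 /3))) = -456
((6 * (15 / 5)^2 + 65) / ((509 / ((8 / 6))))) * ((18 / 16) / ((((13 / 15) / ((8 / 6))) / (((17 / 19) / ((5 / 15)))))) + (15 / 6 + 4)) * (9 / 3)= 1310428 / 125723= 10.42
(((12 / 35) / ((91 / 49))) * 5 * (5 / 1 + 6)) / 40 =33 / 130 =0.25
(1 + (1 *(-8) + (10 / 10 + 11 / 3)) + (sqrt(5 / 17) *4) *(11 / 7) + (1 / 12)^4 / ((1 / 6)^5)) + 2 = 1 / 24 + 44 *sqrt(85) / 119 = 3.45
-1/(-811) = 1/811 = 0.00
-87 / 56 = -1.55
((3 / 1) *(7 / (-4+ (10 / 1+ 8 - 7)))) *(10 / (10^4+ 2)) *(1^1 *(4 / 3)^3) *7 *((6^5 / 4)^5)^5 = 1368644854298390133281976237669754337659960920702539833486753028043043439983334522880 / 1667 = 821022708037426594650255700000000000000000000000000000000000000000000000000000000.00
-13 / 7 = -1.86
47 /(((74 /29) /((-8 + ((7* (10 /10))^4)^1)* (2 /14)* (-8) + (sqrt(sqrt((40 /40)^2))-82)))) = -26866093 /518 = -51865.04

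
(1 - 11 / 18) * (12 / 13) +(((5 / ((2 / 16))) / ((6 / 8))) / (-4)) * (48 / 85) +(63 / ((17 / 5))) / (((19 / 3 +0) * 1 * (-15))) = -92783 / 12597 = -7.37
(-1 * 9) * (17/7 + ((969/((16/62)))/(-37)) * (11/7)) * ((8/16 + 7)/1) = 43928595/4144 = 10600.53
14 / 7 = 2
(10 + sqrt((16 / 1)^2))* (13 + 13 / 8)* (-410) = -311805 / 2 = -155902.50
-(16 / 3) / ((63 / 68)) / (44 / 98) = -3808 / 297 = -12.82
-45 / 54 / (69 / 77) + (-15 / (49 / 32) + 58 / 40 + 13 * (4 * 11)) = 114154217 / 202860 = 562.72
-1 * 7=-7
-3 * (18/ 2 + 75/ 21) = -264/ 7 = -37.71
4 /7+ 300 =2104 /7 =300.57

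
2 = 2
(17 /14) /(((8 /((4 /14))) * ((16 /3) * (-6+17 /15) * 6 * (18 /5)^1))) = -425 /5494272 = -0.00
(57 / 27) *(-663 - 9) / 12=-1064 / 9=-118.22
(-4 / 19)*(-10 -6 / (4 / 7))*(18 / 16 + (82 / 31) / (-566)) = 3223789 / 666748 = 4.84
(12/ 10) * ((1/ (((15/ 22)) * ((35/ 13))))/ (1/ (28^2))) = 64064/ 125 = 512.51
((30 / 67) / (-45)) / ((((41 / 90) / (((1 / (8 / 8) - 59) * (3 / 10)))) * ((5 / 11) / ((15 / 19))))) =34452 / 52193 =0.66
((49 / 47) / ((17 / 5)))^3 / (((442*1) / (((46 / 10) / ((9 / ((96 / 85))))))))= 216474160 / 5749138719129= 0.00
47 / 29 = 1.62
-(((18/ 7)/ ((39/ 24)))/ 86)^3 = -373248/ 59914169497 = -0.00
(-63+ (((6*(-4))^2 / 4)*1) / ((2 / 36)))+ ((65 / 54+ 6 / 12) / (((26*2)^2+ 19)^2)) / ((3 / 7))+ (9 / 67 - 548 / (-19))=279387649748686 / 109222135911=2557.98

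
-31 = -31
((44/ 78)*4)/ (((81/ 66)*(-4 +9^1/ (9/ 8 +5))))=-0.73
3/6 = 1/2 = 0.50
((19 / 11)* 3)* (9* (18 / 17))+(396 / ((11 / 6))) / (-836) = 49.12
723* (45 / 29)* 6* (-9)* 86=-151092540 / 29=-5210087.59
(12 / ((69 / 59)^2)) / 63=13924 / 99981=0.14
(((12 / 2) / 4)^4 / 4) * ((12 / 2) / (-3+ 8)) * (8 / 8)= 243 / 160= 1.52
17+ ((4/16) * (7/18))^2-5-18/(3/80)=-2426063/5184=-467.99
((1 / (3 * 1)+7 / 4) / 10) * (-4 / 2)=-0.42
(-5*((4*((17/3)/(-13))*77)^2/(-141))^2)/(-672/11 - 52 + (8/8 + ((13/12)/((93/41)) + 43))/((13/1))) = 1025210208092263424/1376027464128057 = 745.05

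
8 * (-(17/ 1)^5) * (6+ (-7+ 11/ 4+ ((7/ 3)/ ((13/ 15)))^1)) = -655973934/ 13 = -50459533.38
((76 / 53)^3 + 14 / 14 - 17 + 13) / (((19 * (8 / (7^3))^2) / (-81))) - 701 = -53956286137 / 181034432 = -298.04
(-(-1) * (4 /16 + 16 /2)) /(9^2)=11 /108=0.10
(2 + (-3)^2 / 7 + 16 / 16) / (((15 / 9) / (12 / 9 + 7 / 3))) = 66 / 7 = 9.43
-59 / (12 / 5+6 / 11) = -3245 / 162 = -20.03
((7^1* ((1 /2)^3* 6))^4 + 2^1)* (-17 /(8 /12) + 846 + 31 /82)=820335551 /1312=625255.76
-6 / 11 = -0.55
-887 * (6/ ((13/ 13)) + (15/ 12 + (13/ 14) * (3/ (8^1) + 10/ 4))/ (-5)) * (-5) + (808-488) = 2626767/ 112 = 23453.28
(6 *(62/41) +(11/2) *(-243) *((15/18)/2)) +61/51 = -546.61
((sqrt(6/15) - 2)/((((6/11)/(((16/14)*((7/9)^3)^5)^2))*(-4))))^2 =36047758588291609122536675909043240722184975063415168/80865463496149404468593092327932226787916403239203299788045 - 6554137925143928931370304710735134676760904556984576*sqrt(10)/80865463496149404468593092327932226787916403239203299788045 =0.00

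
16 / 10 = 8 / 5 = 1.60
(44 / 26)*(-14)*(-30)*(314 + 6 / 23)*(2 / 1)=10274880 / 23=446733.91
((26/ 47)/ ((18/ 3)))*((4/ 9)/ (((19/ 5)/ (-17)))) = -4420/ 24111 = -0.18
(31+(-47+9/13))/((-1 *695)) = 0.02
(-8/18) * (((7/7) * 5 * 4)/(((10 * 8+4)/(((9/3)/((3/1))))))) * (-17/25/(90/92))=3128/42525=0.07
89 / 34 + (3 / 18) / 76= 20309 / 7752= 2.62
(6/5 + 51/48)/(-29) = -181/2320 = -0.08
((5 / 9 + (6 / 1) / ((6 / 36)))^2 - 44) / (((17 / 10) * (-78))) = -523385 / 53703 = -9.75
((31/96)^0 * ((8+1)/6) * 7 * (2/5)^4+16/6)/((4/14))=19264/1875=10.27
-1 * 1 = -1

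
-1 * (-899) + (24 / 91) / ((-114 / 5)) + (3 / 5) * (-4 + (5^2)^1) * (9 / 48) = 124674861 / 138320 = 901.35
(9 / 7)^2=81 / 49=1.65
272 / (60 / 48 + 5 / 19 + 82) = 20672 / 6347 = 3.26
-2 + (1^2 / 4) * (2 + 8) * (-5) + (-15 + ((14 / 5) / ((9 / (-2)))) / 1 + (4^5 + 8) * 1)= 90169 / 90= 1001.88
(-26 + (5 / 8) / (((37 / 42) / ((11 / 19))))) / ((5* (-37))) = 71957 / 520220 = 0.14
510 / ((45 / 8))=272 / 3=90.67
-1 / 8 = -0.12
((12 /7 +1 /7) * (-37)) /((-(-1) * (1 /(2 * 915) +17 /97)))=-85382310 /218449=-390.86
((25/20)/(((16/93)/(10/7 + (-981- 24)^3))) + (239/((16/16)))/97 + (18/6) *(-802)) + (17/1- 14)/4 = -320494848556297/43456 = -7375157597.48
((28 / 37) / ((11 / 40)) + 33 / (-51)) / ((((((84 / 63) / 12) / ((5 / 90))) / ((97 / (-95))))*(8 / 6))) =-4237833 / 5258440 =-0.81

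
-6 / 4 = -3 / 2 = -1.50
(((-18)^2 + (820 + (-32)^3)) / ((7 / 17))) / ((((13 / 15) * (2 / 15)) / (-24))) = 1451541600 / 91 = 15951006.59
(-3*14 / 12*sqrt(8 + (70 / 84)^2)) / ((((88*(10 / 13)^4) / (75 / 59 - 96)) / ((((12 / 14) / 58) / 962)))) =12279033*sqrt(313) / 445681280000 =0.00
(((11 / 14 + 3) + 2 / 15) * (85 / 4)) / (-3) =-13991 / 504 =-27.76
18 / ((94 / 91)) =819 / 47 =17.43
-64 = -64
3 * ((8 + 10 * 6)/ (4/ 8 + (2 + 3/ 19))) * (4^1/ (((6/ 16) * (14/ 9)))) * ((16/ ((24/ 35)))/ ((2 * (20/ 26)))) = 806208/ 101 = 7982.26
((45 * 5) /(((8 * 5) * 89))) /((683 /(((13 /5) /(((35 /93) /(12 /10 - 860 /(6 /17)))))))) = -33125391 /21275450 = -1.56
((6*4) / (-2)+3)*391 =-3519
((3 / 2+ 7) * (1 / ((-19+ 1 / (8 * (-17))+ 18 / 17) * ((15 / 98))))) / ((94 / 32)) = -1812608 / 1720905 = -1.05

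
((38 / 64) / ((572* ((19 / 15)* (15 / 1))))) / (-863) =-1 / 15796352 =-0.00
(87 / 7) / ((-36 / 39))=-377 / 28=-13.46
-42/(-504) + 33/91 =0.45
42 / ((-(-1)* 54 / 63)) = 49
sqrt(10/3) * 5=5 * sqrt(30)/3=9.13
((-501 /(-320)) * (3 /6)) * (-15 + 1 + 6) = -501 /80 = -6.26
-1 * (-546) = 546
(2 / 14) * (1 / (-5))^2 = 1 / 175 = 0.01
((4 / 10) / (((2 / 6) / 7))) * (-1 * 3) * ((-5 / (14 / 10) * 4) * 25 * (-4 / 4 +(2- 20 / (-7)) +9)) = 810000 / 7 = 115714.29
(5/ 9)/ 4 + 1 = 41/ 36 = 1.14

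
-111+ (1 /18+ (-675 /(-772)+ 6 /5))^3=-4248741412186343 /41926580424000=-101.34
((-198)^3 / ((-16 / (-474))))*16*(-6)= 22076242848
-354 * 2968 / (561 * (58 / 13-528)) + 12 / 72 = 14295097 / 3818166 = 3.74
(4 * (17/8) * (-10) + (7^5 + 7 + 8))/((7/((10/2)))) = 11955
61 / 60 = 1.02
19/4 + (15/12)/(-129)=1223/258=4.74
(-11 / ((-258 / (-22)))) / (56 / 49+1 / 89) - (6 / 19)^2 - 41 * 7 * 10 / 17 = -96615917653 / 569212887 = -169.74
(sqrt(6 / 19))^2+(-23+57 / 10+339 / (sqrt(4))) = 14489 / 95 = 152.52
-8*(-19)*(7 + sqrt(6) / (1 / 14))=1064 + 2128*sqrt(6)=6276.51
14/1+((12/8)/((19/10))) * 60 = 1166/19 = 61.37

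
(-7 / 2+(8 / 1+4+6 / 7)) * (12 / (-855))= -262 / 1995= -0.13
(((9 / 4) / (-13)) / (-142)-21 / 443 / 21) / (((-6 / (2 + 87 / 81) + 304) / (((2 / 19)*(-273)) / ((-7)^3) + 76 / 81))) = -10865545687 / 3092106561846120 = -0.00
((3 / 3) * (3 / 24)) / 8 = 1 / 64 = 0.02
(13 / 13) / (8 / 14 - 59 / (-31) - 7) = -217 / 982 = -0.22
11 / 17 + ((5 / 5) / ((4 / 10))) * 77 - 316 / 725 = 4750331 / 24650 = 192.71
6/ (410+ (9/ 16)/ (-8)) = 768/ 52471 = 0.01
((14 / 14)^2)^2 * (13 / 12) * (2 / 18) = 13 / 108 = 0.12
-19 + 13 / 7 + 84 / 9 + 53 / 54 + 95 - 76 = 12.17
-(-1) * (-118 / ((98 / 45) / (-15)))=812.76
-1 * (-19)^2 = -361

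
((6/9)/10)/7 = 1/105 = 0.01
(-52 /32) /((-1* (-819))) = -1 /504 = -0.00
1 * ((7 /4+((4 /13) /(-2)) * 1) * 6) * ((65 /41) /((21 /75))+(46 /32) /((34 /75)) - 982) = -37832716629 /4059328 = -9319.95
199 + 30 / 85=199.35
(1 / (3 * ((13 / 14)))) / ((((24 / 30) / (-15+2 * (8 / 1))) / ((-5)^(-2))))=7 / 390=0.02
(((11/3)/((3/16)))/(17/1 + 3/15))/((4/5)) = 550/387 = 1.42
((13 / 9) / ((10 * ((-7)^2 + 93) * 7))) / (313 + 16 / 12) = 13 / 28120260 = 0.00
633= 633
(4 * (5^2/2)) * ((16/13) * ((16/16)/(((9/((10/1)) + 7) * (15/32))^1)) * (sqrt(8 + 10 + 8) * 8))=409600 * sqrt(26)/3081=677.88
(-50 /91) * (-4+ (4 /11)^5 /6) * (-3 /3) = -96605000 /43966923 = -2.20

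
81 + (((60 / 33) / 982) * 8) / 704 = 19249169 / 237644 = 81.00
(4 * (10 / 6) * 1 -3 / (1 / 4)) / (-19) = 16 / 57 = 0.28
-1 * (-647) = 647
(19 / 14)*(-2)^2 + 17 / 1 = 157 / 7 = 22.43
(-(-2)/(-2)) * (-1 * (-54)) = -54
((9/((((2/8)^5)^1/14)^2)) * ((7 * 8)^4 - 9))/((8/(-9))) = -20464574871896064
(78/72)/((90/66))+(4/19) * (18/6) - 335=-1140823/3420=-333.57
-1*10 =-10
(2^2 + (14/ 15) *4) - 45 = -559/ 15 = -37.27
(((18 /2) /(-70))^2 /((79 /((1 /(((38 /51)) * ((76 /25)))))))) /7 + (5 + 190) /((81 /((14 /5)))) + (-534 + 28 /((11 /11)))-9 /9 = -4228022404271 /8451662688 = -500.26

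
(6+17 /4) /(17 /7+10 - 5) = 287 /208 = 1.38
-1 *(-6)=6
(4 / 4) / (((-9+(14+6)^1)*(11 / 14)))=14 / 121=0.12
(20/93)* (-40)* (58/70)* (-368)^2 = -628367360/651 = -965234.04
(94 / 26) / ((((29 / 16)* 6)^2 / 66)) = 66176 / 32799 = 2.02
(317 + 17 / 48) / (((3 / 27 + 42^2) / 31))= 1416669 / 254032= 5.58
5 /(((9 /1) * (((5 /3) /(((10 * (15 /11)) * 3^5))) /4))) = 48600 /11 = 4418.18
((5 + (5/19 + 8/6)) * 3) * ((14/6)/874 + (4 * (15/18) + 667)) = 330432748/24909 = 13265.60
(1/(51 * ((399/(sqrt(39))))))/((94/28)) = 2 * sqrt(39)/136629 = 0.00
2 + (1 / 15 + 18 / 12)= 107 / 30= 3.57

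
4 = 4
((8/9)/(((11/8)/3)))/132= 16/1089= 0.01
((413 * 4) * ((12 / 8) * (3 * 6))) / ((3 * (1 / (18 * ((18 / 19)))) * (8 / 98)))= 3105846.95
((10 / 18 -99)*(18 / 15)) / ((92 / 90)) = -2658 / 23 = -115.57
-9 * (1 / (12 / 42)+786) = -14211 / 2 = -7105.50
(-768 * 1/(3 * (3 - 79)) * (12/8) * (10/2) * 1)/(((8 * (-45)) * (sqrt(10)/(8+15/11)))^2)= 10609/6207300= 0.00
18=18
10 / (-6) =-5 / 3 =-1.67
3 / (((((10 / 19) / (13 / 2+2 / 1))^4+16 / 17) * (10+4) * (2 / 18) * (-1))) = -32653620723 / 15935784928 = -2.05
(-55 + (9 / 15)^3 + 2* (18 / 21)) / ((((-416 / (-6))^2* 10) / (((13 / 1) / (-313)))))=8037 / 175280000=0.00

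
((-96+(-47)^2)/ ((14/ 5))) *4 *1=21130/ 7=3018.57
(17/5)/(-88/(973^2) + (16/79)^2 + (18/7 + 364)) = 100445106713/10830710908490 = 0.01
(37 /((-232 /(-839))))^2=963667849 /53824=17904.05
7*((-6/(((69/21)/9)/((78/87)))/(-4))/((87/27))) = 154791/19343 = 8.00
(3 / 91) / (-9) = -1 / 273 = -0.00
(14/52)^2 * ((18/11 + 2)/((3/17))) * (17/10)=14161/5577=2.54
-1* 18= -18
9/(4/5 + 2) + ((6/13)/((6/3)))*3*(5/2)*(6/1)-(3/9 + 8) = 2875/546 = 5.27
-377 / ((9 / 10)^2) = -37700 / 81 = -465.43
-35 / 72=-0.49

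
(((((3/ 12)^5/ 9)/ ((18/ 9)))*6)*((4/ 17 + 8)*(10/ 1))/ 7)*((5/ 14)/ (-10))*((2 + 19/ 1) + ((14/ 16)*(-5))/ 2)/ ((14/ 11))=-11825/ 5849088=-0.00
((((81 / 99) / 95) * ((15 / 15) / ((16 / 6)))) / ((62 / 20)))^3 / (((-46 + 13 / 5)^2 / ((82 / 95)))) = 4035015 / 7786584246888676768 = 0.00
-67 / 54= -1.24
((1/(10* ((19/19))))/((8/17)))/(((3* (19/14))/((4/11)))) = 119/6270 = 0.02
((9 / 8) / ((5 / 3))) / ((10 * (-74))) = -27 / 29600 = -0.00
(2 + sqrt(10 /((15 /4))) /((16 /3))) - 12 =-10 + sqrt(6) /8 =-9.69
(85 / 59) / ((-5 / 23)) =-391 / 59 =-6.63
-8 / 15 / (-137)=8 / 2055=0.00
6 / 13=0.46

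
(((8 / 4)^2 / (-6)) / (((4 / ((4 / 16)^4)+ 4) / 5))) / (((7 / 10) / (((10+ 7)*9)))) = -1275 / 1799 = -0.71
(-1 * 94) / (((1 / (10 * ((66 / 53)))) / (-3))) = 186120 / 53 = 3511.70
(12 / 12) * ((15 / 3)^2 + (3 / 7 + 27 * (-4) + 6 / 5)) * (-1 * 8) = 22784 / 35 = 650.97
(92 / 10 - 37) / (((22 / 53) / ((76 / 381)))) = -279946 / 20955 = -13.36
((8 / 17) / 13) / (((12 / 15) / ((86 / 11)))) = 860 / 2431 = 0.35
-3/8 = -0.38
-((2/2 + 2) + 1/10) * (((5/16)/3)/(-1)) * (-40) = -12.92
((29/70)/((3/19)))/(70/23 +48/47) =0.65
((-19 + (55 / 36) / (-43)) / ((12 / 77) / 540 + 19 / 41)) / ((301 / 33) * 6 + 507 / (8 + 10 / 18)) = -35815517815 / 99449308144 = -0.36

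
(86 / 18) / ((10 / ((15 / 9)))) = 43 / 54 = 0.80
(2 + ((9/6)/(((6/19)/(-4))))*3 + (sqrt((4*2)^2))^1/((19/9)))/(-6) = 973/114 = 8.54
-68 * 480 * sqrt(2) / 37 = -32640 * sqrt(2) / 37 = -1247.57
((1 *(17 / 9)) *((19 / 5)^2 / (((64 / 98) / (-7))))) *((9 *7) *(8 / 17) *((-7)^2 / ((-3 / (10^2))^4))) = -42471289000000 / 81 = -524336901234.57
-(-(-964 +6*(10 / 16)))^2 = -14753281 / 16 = -922080.06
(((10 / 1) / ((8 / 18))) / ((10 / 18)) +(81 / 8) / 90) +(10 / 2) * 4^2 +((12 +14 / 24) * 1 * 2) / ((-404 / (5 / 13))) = 37999861 / 315120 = 120.59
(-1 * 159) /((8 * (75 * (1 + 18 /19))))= -1007 /7400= -0.14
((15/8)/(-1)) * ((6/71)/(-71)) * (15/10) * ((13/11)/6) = 585/887216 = 0.00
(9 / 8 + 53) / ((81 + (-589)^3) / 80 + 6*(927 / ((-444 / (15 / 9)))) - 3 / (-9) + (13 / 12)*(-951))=-240315 / 11345335064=-0.00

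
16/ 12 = 4/ 3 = 1.33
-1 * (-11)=11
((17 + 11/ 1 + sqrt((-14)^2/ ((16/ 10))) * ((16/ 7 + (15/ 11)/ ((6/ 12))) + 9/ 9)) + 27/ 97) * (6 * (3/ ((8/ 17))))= 419679/ 388 + 70839 * sqrt(10)/ 88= 3627.24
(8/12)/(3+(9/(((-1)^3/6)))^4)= 2/25509177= 0.00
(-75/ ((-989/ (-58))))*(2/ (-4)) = 2175/ 989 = 2.20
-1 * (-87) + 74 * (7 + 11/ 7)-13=4958/ 7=708.29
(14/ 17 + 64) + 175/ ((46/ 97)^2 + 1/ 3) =14477077/ 38267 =378.32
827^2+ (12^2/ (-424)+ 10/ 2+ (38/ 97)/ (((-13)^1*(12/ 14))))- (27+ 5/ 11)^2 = 16574202647887/ 24260379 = 683179.87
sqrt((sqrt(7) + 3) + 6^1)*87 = 87*sqrt(sqrt(7) + 9) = 296.90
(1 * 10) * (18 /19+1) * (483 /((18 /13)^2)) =5033665 /1026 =4906.11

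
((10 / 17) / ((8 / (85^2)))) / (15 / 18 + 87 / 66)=70125 / 284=246.92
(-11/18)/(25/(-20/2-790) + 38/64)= -88/81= -1.09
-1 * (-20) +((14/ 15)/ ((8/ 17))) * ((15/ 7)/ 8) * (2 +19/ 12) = 8411/ 384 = 21.90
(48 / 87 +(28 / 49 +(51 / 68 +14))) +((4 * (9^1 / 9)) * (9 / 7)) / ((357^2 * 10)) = 912605877 / 57493660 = 15.87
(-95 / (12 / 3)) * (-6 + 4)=95 / 2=47.50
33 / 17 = 1.94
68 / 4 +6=23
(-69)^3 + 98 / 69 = -22667023 / 69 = -328507.58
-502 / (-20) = 251 / 10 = 25.10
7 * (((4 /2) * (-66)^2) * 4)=243936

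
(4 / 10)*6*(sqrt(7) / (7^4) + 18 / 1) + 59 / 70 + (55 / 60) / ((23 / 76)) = 12*sqrt(7) / 12005 + 227357 / 4830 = 47.07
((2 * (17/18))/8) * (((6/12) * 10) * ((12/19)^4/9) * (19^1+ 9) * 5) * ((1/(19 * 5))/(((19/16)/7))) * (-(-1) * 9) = 76769280/47045881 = 1.63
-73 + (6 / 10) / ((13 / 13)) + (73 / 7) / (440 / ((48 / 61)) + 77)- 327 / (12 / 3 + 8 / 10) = -150169979 / 1068760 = -140.51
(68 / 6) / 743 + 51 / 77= 0.68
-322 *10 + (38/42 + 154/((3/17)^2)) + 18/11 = 1197263/693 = 1727.65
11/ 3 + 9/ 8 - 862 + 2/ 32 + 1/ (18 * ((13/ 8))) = -1604513/ 1872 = -857.11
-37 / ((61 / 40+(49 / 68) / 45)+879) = -0.04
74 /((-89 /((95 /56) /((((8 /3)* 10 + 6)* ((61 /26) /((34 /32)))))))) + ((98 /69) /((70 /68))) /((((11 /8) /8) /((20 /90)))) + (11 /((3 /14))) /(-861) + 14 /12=2.87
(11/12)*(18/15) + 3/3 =21/10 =2.10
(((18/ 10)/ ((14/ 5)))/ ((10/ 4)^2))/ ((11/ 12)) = 216/ 1925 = 0.11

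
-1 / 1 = -1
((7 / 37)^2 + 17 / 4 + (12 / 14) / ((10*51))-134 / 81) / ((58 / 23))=15983402213 / 15307117560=1.04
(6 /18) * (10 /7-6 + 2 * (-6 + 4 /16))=-75 /14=-5.36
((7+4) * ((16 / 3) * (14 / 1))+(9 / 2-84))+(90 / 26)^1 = 58133 / 78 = 745.29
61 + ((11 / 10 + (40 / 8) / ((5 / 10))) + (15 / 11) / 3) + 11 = 9191 / 110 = 83.55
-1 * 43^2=-1849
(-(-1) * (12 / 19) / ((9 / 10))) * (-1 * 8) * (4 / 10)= -128 / 57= -2.25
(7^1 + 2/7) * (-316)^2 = 5092656/7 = 727522.29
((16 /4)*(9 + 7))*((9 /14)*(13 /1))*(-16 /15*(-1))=19968 /35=570.51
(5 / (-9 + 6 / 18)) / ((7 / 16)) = -1.32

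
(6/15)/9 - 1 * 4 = -178/45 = -3.96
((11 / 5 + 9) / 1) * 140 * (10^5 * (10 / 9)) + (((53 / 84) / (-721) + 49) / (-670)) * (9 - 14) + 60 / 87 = 123010491369114281 / 706055112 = 174222223.28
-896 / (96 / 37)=-1036 / 3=-345.33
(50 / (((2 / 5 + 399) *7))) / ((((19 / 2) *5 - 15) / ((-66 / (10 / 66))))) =-43560 / 181727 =-0.24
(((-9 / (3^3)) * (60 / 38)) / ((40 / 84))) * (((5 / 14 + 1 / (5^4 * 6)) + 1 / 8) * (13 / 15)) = -658489 / 1425000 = -0.46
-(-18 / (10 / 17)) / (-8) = -153 / 40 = -3.82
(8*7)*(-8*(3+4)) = -3136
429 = 429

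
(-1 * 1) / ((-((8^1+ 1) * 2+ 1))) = 1 / 19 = 0.05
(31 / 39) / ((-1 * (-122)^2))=-31 / 580476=-0.00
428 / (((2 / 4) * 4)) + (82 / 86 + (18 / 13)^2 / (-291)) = 151515855 / 704899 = 214.95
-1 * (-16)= 16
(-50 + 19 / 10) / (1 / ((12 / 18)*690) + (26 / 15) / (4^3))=-531024 / 323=-1644.04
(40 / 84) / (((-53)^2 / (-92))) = -920 / 58989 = -0.02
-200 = -200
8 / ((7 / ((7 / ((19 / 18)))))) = 144 / 19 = 7.58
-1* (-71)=71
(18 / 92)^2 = 81 / 2116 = 0.04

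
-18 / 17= -1.06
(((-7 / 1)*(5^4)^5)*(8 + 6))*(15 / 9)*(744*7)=-81123352050781250000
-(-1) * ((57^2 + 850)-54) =4045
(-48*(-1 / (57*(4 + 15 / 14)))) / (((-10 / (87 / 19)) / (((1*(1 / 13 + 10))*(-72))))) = 91905408 / 1666015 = 55.16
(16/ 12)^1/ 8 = 1/ 6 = 0.17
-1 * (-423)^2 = -178929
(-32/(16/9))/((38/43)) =-387/19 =-20.37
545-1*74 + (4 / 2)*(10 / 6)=1423 / 3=474.33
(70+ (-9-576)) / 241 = -515 / 241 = -2.14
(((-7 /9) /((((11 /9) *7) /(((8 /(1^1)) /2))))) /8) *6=-3 /11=-0.27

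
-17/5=-3.40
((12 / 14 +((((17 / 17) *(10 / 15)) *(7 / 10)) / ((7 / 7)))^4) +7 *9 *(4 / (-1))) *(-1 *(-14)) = -3515.34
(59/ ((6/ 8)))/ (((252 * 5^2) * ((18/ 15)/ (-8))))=-236/ 2835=-0.08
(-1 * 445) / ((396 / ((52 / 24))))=-5785 / 2376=-2.43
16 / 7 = 2.29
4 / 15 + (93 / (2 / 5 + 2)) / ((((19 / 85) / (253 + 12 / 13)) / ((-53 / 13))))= -34575035249 / 192660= -179461.41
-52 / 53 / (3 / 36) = -624 / 53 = -11.77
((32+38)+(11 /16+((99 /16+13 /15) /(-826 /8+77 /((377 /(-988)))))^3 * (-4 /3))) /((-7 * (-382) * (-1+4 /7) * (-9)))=15854967627336164689 /2313394842977315015625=0.01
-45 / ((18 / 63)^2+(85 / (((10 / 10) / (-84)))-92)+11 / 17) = 12495 / 2007883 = 0.01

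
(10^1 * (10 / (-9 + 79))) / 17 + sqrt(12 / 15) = 10 / 119 + 2 * sqrt(5) / 5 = 0.98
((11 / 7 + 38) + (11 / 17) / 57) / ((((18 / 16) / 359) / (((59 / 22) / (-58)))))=-11373773380 / 19473993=-584.05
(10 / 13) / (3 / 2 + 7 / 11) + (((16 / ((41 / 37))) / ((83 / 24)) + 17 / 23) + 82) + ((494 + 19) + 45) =30858540925 / 47822359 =645.27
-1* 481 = -481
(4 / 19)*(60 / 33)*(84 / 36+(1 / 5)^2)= 2848 / 3135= 0.91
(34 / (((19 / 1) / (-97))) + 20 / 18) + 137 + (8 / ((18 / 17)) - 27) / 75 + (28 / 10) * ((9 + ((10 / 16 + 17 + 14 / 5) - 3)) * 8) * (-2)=-15640948 / 12825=-1219.57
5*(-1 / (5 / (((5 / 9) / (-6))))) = 5 / 54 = 0.09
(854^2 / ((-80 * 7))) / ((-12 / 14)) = 182329 / 120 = 1519.41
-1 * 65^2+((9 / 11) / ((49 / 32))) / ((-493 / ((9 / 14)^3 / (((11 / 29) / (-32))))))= -146065855967 / 34571999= -4224.98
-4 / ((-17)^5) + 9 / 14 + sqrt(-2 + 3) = 32656767 / 19877998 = 1.64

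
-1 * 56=-56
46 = 46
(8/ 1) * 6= 48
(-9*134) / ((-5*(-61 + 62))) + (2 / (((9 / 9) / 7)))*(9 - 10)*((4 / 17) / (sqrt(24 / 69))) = 1206 / 5 - 14*sqrt(46) / 17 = 235.61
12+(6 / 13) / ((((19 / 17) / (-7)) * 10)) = 14463 / 1235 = 11.71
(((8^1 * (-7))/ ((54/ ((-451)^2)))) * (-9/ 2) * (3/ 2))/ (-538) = -1423807/ 538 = -2646.48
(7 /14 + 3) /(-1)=-7 /2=-3.50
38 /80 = 19 /40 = 0.48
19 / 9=2.11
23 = 23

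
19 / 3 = 6.33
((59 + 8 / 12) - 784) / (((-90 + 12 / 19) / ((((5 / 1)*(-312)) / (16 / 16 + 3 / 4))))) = -42938480 / 5943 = -7225.05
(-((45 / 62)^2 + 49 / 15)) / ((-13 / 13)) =218731 / 57660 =3.79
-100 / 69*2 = -200 / 69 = -2.90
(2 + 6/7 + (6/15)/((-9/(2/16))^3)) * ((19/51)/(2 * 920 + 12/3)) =354585467/614280360960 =0.00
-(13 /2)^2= -169 /4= -42.25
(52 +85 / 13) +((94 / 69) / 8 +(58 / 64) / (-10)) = 16825747 / 287040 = 58.62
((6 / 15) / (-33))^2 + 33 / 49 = 898621 / 1334025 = 0.67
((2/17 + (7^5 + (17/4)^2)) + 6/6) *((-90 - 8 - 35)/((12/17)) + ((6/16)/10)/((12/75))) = -3166389.14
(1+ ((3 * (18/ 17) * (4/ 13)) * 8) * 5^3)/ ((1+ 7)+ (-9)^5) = -216221/ 13048061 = -0.02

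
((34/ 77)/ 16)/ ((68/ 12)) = 3/ 616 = 0.00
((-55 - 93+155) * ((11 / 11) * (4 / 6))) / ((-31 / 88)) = -1232 / 93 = -13.25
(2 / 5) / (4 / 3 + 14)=3 / 115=0.03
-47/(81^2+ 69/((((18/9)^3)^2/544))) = -94/14295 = -0.01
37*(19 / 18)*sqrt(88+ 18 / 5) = 703*sqrt(2290) / 90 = 373.79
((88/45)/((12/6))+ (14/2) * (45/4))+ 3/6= 14441/180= 80.23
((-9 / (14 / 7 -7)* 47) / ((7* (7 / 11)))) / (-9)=-517 / 245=-2.11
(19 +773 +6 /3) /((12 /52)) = 3440.67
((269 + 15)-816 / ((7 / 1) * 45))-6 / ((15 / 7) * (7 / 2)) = 29464 / 105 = 280.61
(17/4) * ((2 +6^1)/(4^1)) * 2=17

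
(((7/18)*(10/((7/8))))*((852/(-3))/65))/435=-2272/50895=-0.04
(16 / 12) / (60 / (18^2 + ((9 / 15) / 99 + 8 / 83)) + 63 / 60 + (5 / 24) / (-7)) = 4971212960 / 4494093631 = 1.11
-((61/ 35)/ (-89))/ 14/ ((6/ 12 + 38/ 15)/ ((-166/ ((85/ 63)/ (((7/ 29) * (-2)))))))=0.03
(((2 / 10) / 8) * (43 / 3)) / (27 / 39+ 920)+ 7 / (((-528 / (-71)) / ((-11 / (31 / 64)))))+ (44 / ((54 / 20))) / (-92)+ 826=7414272451103 / 9216608760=804.45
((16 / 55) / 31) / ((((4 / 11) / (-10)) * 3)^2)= 220 / 279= 0.79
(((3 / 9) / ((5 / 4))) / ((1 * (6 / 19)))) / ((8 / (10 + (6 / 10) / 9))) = 2869 / 2700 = 1.06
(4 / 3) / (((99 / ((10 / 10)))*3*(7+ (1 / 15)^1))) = 10 / 15741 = 0.00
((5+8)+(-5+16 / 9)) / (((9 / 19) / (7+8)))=8360 / 27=309.63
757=757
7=7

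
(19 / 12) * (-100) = -475 / 3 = -158.33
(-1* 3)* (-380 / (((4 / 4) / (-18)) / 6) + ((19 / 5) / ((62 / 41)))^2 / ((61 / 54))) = -123136.77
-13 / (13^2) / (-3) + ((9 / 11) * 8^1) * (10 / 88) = 3631 / 4719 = 0.77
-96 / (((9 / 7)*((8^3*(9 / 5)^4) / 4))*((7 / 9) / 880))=-137500 / 2187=-62.87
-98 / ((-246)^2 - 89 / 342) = -33516 / 20696383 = -0.00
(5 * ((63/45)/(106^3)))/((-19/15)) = -105/22629304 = -0.00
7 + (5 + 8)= 20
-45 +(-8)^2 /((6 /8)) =121 /3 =40.33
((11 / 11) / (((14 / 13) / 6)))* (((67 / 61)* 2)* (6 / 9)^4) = 27872 / 11529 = 2.42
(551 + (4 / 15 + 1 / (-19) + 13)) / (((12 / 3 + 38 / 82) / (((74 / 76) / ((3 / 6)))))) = 243935117 / 990945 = 246.16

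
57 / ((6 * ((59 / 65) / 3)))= 3705 / 118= 31.40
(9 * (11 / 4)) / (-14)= -1.77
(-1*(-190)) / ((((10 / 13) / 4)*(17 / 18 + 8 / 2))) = 17784 / 89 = 199.82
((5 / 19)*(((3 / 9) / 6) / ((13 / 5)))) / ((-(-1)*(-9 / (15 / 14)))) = -125 / 186732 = -0.00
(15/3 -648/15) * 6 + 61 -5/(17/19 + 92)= -296968/1765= -168.25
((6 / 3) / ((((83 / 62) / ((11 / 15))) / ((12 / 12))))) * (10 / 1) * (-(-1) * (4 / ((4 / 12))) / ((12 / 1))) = 2728 / 249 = 10.96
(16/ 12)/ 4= 1/ 3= 0.33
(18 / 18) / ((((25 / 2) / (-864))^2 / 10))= 5971968 / 125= 47775.74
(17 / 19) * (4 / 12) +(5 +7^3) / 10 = 10003 / 285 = 35.10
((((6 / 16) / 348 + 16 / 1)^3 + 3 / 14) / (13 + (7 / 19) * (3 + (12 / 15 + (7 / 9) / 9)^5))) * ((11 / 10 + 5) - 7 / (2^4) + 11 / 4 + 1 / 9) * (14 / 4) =647119822963499268104212723125 / 75747406283664460535037952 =8543.13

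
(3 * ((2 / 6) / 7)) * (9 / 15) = 3 / 35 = 0.09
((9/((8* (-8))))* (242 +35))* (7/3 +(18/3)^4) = -3236745/64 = -50574.14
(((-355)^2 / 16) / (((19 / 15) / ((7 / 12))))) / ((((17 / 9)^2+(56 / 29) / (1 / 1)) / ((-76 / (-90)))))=230247675 / 413344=557.04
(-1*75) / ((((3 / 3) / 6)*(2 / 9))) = -2025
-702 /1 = -702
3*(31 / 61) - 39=-2286 / 61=-37.48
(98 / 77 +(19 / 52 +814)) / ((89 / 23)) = 10730535 / 50908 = 210.78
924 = 924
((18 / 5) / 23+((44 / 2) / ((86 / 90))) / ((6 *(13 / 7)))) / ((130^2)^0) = 142887 / 64285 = 2.22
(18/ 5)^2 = 12.96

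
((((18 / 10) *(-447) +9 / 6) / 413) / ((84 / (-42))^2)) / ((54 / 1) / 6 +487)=-8031 / 8193920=-0.00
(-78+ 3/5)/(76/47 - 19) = 4.45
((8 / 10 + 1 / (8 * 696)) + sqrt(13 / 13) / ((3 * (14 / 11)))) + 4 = 328833 / 64960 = 5.06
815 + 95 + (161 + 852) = 1923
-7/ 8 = -0.88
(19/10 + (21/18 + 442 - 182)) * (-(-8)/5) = 31568/75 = 420.91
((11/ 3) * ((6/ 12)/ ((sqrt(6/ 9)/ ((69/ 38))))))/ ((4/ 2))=253 * sqrt(6)/ 304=2.04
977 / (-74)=-977 / 74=-13.20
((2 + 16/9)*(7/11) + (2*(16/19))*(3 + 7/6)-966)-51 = -1895255/1881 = -1007.58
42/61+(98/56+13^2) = 41831/244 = 171.44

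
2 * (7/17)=14/17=0.82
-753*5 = -3765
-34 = -34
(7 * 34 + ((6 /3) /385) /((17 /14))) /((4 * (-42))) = -37089 /26180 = -1.42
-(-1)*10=10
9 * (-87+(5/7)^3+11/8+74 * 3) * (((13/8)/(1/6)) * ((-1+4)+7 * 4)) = 4082692653/10976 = 371965.44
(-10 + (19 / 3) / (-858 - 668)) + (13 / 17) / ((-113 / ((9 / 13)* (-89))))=-84312901 / 8794338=-9.59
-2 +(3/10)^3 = -1973/1000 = -1.97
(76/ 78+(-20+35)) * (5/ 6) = 3115/ 234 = 13.31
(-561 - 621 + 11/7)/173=-8263/1211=-6.82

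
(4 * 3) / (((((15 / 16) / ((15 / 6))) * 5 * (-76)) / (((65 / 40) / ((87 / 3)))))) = -13 / 2755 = -0.00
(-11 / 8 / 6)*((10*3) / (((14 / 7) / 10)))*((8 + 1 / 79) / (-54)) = 58025 / 11376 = 5.10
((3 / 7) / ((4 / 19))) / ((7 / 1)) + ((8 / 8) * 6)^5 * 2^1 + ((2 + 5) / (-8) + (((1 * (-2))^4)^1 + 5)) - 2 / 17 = 103773795 / 6664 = 15572.30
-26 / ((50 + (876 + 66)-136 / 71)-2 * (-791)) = -923 / 91309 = -0.01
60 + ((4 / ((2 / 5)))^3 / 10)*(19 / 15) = 560 / 3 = 186.67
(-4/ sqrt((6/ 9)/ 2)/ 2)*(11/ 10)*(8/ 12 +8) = -286*sqrt(3)/ 15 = -33.02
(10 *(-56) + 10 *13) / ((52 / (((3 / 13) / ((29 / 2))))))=-645 / 4901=-0.13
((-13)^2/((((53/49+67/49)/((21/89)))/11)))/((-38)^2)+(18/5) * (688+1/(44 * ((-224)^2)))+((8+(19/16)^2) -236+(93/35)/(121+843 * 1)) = 96172415644213553/42736895703040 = 2250.34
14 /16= 7 /8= 0.88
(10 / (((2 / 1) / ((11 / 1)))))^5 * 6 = 3019706250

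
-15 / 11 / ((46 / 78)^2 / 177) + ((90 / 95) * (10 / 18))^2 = -1457228155 / 2100659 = -693.70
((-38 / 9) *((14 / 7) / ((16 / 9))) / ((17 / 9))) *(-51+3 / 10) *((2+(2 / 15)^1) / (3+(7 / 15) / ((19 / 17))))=3294486 / 41395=79.59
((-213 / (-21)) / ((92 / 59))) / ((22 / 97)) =406333 / 14168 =28.68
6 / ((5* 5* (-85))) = -0.00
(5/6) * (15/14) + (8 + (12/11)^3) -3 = 7.19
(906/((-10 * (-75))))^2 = 22801/15625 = 1.46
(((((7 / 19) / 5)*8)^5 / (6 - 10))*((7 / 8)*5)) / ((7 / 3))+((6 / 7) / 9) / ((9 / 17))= 42858825094 / 292489194375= 0.15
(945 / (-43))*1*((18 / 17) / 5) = -3402 / 731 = -4.65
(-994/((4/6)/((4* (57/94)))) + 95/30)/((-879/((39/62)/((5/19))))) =251680897/25614060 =9.83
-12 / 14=-6 / 7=-0.86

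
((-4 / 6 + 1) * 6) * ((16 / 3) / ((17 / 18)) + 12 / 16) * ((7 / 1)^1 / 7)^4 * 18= 3915 / 17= 230.29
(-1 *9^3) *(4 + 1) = -3645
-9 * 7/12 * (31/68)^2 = -1.09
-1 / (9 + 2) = -1 / 11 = -0.09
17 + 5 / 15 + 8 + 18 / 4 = 29.83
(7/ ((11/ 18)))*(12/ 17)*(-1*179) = -270648/ 187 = -1447.32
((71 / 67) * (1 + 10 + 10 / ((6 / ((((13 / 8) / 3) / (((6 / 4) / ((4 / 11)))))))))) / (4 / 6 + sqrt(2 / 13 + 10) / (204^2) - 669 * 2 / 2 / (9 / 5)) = -6098966710264064 / 190325983669061141 - 546954464 * sqrt(429) / 1712933853021550269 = -0.03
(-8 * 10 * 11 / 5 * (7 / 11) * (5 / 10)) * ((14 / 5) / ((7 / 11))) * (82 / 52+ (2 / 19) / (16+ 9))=-12028632 / 30875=-389.59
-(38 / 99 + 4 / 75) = -1082 / 2475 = -0.44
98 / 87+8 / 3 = 110 / 29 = 3.79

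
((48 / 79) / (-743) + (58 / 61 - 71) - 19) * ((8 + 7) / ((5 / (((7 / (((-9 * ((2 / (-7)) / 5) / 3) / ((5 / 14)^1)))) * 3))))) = -41848410450 / 3580517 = -11687.81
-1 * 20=-20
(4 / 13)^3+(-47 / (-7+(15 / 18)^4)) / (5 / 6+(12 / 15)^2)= 1553309536 / 315487003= 4.92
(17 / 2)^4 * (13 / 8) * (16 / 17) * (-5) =-319345 / 8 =-39918.12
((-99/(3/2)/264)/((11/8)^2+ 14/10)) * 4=-320/1053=-0.30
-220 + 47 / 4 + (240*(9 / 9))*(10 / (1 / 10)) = 95167 / 4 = 23791.75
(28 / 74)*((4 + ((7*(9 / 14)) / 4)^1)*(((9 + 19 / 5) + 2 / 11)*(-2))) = -102459 / 2035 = -50.35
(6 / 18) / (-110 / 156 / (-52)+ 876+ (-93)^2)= 1352 / 38633455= 0.00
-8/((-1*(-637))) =-8/637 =-0.01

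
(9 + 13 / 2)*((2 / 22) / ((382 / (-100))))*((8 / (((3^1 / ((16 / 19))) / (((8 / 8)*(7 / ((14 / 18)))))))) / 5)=-59520 / 39919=-1.49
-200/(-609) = 200/609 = 0.33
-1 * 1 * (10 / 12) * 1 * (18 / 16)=-15 / 16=-0.94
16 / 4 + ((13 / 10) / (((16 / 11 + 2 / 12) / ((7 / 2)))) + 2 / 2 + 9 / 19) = 168337 / 20330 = 8.28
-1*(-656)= 656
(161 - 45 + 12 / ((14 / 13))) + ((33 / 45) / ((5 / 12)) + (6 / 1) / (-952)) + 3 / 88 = 33754043 / 261800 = 128.93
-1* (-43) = 43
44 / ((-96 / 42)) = -77 / 4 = -19.25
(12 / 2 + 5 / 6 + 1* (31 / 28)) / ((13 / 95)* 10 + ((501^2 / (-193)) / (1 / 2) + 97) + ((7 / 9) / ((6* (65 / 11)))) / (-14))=-1430845065 / 450973836299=-0.00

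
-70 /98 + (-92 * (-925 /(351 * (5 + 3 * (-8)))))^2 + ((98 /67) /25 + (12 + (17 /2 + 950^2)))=941454616372009667 /1042951905450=902682.68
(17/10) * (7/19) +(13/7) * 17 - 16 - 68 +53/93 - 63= -114.23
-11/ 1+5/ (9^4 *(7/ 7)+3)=-72199/ 6564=-11.00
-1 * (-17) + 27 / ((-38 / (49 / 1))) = -677 / 38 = -17.82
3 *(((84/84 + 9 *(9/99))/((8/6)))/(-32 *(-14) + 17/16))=48/5269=0.01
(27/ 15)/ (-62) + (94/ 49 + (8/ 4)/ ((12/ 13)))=4.06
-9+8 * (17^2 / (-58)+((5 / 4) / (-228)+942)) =24752333 / 3306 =7487.09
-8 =-8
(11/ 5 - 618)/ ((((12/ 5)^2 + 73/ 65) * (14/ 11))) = -2201485/ 31318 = -70.29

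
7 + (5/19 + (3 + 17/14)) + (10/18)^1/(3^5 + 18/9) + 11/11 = 209135/16758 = 12.48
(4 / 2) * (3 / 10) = 3 / 5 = 0.60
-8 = -8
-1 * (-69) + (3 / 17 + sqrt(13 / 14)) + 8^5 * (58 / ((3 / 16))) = sqrt(182) / 14 + 516951496 / 51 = 10136304.81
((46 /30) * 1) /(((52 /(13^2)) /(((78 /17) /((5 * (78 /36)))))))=897 /425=2.11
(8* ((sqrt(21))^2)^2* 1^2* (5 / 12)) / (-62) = -735 / 31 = -23.71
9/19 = 0.47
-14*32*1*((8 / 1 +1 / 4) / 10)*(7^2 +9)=-107184 / 5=-21436.80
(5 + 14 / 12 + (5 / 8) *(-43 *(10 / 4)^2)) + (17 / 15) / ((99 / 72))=-283321 / 1760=-160.98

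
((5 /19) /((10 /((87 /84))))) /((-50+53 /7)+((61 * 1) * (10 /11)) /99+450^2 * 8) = 31581 /1877039007224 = 0.00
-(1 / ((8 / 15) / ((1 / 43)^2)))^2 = -225 / 218803264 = -0.00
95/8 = 11.88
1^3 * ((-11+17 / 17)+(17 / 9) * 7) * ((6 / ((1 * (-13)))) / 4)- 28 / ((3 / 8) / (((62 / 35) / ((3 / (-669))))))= 11503087 / 390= 29495.09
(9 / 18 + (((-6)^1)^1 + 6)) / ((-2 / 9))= -9 / 4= -2.25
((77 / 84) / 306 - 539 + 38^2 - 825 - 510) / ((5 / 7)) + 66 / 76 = -209697277 / 348840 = -601.13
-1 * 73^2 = -5329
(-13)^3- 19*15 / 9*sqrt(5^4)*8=-25591 / 3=-8530.33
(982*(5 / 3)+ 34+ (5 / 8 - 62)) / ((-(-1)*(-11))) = -38623 / 264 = -146.30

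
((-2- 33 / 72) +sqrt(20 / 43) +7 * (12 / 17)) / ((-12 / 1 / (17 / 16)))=-1013 / 4608- 17 * sqrt(215) / 4128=-0.28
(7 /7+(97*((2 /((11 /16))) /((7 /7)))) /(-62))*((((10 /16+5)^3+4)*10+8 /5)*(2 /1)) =-256662973 /19840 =-12936.64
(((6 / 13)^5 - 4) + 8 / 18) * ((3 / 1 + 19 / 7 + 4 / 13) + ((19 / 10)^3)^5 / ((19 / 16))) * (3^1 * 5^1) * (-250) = 4475032433482421266548361 / 26396611718750000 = 169530562.53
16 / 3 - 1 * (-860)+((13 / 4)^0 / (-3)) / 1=865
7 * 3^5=1701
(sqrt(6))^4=36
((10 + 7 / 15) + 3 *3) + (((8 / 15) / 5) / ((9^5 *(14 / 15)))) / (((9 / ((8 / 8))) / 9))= 40232056 / 2066715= 19.47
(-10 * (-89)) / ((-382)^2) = 445 / 72962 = 0.01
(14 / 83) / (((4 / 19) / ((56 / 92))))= 931 / 1909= 0.49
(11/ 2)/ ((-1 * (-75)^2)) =-11/ 11250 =-0.00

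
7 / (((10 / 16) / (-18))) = -1008 / 5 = -201.60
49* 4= 196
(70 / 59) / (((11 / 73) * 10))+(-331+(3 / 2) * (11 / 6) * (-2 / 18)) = -7722227 / 23364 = -330.52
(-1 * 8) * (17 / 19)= -7.16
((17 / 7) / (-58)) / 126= -17 / 51156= -0.00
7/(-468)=-7/468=-0.01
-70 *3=-210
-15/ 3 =-5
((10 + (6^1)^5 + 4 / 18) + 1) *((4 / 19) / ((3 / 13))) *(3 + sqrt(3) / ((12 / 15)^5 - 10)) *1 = 3644420 / 171 - 5694406250 *sqrt(3) / 7752969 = 20040.24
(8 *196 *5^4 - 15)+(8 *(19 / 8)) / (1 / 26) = 980479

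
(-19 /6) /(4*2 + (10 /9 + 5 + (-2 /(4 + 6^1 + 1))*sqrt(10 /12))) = -875919 /3902678 -1881*sqrt(30) /3902678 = -0.23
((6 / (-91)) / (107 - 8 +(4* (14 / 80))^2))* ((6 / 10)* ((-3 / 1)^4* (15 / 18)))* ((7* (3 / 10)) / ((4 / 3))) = -10935 / 258674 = -0.04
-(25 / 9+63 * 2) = -128.78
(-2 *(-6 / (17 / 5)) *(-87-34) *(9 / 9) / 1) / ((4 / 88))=-159720 / 17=-9395.29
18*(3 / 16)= 3.38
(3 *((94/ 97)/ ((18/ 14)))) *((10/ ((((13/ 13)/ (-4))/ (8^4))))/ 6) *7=-377323520/ 873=-432214.80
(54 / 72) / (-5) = -3 / 20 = -0.15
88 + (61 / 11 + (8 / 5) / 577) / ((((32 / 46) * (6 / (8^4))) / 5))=173344840 / 6347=27311.30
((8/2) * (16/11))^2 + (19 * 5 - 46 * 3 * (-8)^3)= 8564967/121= 70784.85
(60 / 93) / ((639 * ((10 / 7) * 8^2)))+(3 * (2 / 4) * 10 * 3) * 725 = 32625.00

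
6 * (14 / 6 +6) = 50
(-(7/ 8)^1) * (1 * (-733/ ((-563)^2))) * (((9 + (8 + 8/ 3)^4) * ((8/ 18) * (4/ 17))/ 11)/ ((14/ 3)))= 769140565/ 14403388329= 0.05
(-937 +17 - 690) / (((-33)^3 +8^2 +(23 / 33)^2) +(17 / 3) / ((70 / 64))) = 30682575 / 683541704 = 0.04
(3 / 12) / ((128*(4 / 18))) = 0.01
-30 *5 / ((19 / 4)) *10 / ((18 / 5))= -5000 / 57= -87.72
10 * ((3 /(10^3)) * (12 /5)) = 9 /125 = 0.07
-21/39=-7/13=-0.54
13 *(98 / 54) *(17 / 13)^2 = 14161 / 351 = 40.34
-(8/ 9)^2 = -64/ 81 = -0.79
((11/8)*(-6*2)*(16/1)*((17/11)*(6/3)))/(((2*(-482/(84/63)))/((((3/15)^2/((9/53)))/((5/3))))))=14416/90375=0.16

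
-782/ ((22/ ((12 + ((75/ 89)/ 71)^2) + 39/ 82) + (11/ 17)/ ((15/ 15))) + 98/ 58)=-7874099983528539/ 41285003189774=-190.73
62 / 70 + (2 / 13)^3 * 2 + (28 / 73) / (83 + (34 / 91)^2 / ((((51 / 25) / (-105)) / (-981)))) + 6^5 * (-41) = -15098433607647696961 / 47357961647815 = -318815.11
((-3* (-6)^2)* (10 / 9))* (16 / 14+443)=-53297.14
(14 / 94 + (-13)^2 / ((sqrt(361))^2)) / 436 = 5235 / 3698806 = 0.00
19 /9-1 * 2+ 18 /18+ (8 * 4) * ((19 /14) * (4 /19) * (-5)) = -2810 /63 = -44.60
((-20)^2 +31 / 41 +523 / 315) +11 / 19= 98889017 / 245385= 403.00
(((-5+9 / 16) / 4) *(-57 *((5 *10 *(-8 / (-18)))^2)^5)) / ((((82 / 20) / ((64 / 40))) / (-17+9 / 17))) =-9669632000000000000000000000 / 810096242499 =-11936399026084775.85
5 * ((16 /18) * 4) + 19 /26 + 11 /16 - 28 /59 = 2067749 /110448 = 18.72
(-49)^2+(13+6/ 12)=4829/ 2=2414.50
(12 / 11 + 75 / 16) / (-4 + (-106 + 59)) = -339 / 2992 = -0.11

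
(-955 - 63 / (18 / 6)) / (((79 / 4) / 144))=-562176 / 79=-7116.15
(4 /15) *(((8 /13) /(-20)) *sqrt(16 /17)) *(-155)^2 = -30752 *sqrt(17) /663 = -191.24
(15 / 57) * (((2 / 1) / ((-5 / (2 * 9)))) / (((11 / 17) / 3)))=-1836 / 209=-8.78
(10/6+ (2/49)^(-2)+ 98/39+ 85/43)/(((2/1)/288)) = 48813276/559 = 87322.50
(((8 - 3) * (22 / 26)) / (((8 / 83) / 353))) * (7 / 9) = 11280115 / 936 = 12051.40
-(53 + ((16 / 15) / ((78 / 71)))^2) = -18460549 / 342225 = -53.94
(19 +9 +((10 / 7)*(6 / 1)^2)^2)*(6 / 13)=785832 / 637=1233.65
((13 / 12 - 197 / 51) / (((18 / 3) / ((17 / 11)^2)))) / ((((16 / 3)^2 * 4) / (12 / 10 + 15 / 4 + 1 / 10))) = -973539 / 19824640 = -0.05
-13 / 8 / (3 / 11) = -143 / 24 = -5.96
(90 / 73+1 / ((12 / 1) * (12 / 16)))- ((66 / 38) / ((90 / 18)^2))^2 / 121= 199220962 / 148235625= 1.34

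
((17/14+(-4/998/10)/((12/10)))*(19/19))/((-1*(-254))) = 12721/2661666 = 0.00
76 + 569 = 645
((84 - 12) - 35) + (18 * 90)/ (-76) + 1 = 317/ 19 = 16.68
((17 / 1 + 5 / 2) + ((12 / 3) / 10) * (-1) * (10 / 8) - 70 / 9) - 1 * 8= 29 / 9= 3.22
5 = 5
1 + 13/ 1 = 14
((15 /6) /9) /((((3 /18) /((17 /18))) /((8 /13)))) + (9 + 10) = 7009 /351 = 19.97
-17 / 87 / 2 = -17 / 174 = -0.10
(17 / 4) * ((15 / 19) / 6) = 85 / 152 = 0.56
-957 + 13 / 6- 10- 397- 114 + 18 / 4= -1471.33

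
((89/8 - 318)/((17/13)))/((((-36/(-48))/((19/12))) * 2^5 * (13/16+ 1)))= -606385/70992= -8.54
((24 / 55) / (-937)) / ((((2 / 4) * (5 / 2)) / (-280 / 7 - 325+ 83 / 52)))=453528 / 3349775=0.14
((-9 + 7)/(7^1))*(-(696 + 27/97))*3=405234/679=596.81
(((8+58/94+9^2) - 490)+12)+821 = 20333/47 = 432.62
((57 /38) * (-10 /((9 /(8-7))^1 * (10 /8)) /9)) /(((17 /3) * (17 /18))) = -8 /289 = -0.03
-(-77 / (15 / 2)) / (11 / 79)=1106 / 15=73.73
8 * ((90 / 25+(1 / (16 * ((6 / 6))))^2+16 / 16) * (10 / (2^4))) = 5893 / 256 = 23.02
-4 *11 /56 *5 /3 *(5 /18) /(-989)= 275 /747684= 0.00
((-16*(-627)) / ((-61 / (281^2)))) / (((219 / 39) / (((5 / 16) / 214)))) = -3218055555 / 952942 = -3376.97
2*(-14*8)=-224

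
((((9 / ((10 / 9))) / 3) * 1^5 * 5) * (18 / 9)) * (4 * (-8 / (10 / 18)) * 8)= -62208 / 5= -12441.60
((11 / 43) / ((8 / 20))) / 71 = 55 / 6106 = 0.01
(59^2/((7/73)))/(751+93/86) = 21853718/452753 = 48.27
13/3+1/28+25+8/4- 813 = -781.63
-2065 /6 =-344.17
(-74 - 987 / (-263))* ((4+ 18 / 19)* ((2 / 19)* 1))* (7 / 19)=-24313100 / 1803917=-13.48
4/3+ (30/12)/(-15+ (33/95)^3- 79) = 631597879/483343878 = 1.31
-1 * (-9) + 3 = 12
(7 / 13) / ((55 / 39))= 0.38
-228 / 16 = -57 / 4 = -14.25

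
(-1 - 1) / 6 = -1 / 3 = -0.33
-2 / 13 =-0.15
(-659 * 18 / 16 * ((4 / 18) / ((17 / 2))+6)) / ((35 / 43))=-13063357 / 2380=-5488.81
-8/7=-1.14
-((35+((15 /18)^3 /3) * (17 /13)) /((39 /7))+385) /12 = -128565115 /3942432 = -32.61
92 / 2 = 46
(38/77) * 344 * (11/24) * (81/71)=44118/497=88.77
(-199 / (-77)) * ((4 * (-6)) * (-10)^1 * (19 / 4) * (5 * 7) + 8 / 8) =7940299 / 77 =103120.77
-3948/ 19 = -207.79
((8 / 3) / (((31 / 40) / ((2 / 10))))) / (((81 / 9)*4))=16 / 837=0.02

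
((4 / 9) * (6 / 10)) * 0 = 0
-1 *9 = -9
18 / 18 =1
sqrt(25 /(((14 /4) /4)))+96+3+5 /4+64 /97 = 10 * sqrt(14) /7+39153 /388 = 106.26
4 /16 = 1 /4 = 0.25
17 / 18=0.94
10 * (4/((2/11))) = 220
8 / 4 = 2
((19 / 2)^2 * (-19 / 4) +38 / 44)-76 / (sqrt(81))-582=-1612937 / 1584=-1018.27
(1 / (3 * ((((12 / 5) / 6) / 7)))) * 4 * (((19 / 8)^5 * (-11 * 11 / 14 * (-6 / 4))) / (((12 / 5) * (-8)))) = -7490199475 / 6291456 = -1190.54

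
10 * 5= 50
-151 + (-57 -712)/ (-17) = -1798/ 17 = -105.76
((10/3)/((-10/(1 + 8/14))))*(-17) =187/21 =8.90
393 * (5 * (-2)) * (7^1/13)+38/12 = -164813/78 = -2112.99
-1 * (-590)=590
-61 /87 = -0.70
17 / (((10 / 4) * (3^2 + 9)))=17 / 45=0.38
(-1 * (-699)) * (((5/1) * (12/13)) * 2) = 83880/13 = 6452.31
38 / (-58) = -0.66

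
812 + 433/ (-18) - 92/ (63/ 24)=94865/ 126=752.90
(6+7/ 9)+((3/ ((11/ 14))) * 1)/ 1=1049/ 99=10.60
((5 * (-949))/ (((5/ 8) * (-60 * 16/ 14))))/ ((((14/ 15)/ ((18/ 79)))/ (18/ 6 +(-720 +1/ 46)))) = -281690721/ 14536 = -19378.83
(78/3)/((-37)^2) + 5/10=1421/2738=0.52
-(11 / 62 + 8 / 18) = -347 / 558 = -0.62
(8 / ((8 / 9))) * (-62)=-558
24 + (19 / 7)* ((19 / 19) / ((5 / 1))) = 24.54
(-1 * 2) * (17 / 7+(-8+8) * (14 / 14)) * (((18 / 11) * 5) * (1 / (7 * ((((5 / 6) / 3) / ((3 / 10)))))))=-16524 / 2695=-6.13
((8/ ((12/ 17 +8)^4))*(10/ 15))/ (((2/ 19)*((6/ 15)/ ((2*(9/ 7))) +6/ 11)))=261838335/ 20810683744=0.01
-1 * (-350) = 350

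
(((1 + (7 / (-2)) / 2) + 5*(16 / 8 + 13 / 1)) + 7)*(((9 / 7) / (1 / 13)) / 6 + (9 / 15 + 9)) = 56355 / 56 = 1006.34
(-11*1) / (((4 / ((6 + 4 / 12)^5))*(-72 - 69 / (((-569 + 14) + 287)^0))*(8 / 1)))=27237089 / 1096416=24.84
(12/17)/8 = 3/34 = 0.09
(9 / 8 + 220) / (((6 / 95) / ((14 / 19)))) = 61915 / 24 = 2579.79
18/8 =9/4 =2.25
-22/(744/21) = -77/124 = -0.62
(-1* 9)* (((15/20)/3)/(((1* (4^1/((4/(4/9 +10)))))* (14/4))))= -81/1316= -0.06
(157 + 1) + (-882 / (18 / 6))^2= 86594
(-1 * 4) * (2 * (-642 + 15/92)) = 118098/23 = 5134.70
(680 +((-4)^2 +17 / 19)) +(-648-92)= -819 / 19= -43.11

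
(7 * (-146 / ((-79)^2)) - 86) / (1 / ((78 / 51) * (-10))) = 139814480 / 106097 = 1317.80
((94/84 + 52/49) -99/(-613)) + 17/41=20367373/7389102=2.76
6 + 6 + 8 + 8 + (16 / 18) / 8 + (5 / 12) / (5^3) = 25303 / 900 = 28.11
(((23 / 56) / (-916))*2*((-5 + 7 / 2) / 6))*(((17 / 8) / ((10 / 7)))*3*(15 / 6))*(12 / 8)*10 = 17595 / 468992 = 0.04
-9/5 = -1.80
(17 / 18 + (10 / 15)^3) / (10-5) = 67 / 270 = 0.25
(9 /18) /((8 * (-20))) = -1 /320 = -0.00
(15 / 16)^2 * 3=675 / 256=2.64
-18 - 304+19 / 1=-303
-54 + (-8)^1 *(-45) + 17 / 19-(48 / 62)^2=5592647 / 18259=306.30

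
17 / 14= 1.21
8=8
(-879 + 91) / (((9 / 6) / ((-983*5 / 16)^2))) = -4758973325 / 96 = -49572638.80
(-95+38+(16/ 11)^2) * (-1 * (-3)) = -19923/ 121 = -164.65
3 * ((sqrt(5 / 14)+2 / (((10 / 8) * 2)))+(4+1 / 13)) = 3 * sqrt(70) / 14+951 / 65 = 16.42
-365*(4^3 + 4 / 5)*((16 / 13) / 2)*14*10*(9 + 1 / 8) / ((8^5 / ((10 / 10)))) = -15107715 / 26624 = -567.45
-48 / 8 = -6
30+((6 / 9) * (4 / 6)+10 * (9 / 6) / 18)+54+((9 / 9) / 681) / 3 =116149 / 1362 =85.28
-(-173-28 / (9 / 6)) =575 / 3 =191.67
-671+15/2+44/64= -10605/16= -662.81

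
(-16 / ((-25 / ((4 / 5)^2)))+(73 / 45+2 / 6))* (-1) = -13304 / 5625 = -2.37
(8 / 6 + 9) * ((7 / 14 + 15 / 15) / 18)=0.86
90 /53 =1.70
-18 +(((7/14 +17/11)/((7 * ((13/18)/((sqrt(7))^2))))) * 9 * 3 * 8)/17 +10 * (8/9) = 587978/21879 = 26.87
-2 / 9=-0.22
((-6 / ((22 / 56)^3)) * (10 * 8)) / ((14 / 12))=-9031680 / 1331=-6785.63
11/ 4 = 2.75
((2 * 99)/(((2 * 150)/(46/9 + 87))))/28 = 9119/4200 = 2.17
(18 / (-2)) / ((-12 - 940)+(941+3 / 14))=126 / 151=0.83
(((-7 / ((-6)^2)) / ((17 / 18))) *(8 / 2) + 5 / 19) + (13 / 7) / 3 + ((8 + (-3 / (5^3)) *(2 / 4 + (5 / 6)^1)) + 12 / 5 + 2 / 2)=9688393 / 847875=11.43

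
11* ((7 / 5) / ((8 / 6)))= 231 / 20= 11.55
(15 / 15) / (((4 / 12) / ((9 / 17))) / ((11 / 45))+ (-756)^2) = 0.00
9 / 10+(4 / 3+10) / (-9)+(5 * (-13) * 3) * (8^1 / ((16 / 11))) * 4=-1158397 / 270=-4290.36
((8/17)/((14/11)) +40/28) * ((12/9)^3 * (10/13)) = 136960/41769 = 3.28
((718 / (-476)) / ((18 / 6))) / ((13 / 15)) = -0.58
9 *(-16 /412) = -36 /103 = -0.35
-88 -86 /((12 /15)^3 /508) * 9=-6144329 /8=-768041.12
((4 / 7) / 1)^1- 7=-45 / 7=-6.43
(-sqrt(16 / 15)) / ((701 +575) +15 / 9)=-4 * sqrt(15) / 19165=-0.00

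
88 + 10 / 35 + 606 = 4860 / 7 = 694.29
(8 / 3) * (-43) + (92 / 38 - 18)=-7424 / 57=-130.25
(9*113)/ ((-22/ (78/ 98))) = -39663/ 1078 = -36.79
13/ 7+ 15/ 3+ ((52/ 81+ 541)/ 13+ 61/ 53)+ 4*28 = 63159602/ 390663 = 161.67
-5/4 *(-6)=15/2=7.50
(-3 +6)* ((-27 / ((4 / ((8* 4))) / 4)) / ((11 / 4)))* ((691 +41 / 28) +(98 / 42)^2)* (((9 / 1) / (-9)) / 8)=6331428 / 77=82226.34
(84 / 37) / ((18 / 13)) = 182 / 111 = 1.64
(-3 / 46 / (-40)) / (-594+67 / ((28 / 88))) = -0.00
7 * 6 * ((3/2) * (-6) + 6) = -126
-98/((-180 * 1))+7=679/90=7.54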